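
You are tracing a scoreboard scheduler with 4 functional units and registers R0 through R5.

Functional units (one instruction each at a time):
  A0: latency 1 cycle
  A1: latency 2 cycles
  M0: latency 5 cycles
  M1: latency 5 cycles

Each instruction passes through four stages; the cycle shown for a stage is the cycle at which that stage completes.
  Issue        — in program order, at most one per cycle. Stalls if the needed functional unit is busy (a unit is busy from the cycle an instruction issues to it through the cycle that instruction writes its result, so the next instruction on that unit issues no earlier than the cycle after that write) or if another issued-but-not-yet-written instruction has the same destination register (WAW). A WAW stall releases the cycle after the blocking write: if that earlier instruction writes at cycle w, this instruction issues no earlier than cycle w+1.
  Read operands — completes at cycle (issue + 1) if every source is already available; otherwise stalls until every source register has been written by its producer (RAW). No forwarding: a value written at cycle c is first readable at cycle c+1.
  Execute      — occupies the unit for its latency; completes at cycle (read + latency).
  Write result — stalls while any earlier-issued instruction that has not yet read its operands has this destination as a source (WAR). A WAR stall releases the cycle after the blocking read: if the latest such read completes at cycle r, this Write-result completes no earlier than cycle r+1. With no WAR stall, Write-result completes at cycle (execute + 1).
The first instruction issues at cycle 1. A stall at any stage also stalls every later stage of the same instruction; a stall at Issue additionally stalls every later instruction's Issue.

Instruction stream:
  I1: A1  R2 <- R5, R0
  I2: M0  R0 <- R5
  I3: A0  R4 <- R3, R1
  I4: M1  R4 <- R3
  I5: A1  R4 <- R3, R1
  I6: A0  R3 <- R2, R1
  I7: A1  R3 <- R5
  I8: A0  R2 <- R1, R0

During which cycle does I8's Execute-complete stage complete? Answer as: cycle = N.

1) issue 1, read 2, done 4, write 5
2) issue 2, read 3, done 8, write 9
3) issue 3, read 4, done 5, write 6
4) issue 7, read 8, done 13, write 14  <WAW R4: wait I3 write@6>
5) issue 15, read 16, done 18, write 19  <WAW R4: wait I4 write@14>
6) issue 16, read 17, done 18, write 19
7) issue 20, read 21, done 23, write 24  <WAW R3: wait I6 write@19>
8) issue 21, read 22, done 23, write 24

cycle = 23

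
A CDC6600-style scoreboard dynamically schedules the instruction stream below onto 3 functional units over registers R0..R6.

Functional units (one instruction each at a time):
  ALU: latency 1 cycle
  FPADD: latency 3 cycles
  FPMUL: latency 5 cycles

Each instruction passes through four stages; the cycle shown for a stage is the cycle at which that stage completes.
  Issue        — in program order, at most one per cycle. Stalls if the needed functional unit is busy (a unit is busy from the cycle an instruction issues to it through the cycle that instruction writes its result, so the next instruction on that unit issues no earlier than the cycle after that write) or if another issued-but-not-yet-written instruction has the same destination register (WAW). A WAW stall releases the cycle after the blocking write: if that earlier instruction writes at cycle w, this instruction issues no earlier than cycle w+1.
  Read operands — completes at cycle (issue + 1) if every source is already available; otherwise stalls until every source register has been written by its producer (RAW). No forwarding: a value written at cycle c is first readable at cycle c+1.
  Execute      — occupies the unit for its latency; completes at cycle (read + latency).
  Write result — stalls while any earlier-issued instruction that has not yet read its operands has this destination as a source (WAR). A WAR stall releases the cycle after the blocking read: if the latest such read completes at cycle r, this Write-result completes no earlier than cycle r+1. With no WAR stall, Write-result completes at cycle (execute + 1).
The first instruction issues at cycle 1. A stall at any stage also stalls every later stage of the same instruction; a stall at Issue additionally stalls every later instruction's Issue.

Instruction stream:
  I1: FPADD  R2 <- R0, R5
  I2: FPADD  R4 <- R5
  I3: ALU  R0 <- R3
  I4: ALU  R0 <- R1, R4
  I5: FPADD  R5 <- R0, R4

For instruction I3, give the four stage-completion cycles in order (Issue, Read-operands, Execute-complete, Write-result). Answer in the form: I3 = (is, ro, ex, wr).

cycle 1: I1 issues→FPADD
cycle 2: I1 reads
cycle 5: I1 exec-done
cycle 6: I1 writes R2
cycle 7: I2 issues→FPADD
cycle 8: I2 reads | I3 issues→ALU
cycle 9: I3 reads
cycle 10: I3 exec-done
cycle 11: I2 exec-done | I3 writes R0
cycle 12: I2 writes R4 | I4 issues→ALU
cycle 13: I4 reads | I5 issues→FPADD
cycle 14: I4 exec-done
cycle 15: I4 writes R0
cycle 16: I5 reads
cycle 19: I5 exec-done
cycle 20: I5 writes R5

I3 = (8, 9, 10, 11)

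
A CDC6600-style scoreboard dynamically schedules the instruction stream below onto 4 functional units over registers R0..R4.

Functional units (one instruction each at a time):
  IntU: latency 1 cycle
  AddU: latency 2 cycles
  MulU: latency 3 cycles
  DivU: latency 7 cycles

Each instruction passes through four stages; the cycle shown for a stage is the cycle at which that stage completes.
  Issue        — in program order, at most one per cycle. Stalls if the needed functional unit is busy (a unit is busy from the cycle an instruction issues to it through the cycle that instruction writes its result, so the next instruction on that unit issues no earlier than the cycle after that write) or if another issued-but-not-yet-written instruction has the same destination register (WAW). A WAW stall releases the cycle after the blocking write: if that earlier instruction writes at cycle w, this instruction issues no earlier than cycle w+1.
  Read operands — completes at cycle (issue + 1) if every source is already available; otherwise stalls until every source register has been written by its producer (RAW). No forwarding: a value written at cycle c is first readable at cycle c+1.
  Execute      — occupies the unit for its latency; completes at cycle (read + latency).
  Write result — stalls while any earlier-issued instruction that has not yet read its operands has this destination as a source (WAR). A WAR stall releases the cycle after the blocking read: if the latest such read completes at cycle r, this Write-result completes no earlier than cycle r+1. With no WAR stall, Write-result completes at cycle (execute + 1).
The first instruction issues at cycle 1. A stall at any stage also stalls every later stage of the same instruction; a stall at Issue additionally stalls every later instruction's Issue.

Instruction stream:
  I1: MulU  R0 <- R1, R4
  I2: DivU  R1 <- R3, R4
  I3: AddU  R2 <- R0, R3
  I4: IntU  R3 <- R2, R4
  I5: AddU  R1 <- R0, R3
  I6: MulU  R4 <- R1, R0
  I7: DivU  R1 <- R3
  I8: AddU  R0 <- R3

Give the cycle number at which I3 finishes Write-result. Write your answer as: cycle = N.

  I1 | 1 | 2 | 5 | 6
  I2 | 2 | 3 | 10 | 11
  I3 | 3 | 7 | 9 | 10   RAW R0: wait I1 write@6
  I4 | 4 | 11 | 12 | 13   RAW R2: wait I3 write@10
  I5 | 12 | 14 | 16 | 17   WAW R1: wait I2 write@11 · RAW R3: wait I4 write@13
  I6 | 13 | 18 | 21 | 22   RAW R1: wait I5 write@17
  I7 | 18 | 19 | 26 | 27   WAW R1: wait I5 write@17
  I8 | 19 | 20 | 22 | 23

cycle = 10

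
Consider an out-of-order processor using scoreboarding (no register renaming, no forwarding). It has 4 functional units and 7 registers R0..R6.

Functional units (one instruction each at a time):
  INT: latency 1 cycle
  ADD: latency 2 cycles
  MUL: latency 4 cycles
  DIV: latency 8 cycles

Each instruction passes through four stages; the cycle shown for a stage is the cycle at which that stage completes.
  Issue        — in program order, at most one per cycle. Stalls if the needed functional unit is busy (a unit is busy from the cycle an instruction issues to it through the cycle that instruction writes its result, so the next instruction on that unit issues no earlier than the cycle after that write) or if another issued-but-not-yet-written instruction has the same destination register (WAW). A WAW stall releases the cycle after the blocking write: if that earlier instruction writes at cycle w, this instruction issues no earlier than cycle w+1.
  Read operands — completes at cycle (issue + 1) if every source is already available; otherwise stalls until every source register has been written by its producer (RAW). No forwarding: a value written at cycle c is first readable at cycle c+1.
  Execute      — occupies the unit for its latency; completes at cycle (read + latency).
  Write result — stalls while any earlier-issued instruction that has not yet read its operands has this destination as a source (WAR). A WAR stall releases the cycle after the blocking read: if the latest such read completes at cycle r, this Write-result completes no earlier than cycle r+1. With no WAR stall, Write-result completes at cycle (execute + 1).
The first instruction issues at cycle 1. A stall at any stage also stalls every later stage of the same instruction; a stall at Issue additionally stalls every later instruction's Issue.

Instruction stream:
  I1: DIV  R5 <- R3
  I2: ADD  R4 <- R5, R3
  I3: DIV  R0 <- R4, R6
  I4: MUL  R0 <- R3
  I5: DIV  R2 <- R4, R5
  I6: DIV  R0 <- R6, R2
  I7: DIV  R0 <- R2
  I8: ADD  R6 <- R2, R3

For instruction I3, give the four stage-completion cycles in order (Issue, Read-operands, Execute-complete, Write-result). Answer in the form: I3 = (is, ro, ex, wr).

I3 = (12, 16, 24, 25)

[1] I1 dispatched to DIV
[2] I1 operands ready | I2 dispatched to ADD
[10] I1 complete
[11] R5←I1
[12] I2 operands ready | I3 dispatched to DIV
[14] I2 complete
[15] R4←I2
[16] I3 operands ready
[24] I3 complete
[25] R0←I3
[26] I4 dispatched to MUL
[27] I4 operands ready | I5 dispatched to DIV
[28] I5 operands ready
[31] I4 complete
[32] R0←I4
[36] I5 complete
[37] R2←I5
[38] I6 dispatched to DIV
[39] I6 operands ready
[47] I6 complete
[48] R0←I6
[49] I7 dispatched to DIV
[50] I7 operands ready | I8 dispatched to ADD
[51] I8 operands ready
[53] I8 complete
[54] R6←I8
[58] I7 complete
[59] R0←I7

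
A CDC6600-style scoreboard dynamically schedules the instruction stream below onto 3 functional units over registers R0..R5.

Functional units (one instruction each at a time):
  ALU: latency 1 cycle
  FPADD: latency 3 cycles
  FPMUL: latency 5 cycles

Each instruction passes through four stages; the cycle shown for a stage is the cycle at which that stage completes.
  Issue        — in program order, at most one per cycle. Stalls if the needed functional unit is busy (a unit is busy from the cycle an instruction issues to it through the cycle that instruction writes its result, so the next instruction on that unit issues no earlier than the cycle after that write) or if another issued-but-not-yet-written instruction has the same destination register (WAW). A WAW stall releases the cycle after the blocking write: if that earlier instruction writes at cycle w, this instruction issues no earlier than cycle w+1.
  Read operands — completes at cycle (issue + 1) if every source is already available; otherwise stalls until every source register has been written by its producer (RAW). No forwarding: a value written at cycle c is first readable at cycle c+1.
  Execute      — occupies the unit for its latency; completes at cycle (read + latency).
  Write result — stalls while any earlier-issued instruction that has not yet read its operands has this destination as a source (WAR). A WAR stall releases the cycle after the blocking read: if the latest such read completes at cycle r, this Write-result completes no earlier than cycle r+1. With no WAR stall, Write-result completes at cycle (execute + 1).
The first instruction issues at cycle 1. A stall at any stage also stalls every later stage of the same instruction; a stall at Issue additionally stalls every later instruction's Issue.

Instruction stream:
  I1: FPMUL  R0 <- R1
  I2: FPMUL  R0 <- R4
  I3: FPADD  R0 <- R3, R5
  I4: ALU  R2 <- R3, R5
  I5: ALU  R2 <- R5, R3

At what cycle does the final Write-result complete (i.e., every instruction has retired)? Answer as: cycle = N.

cycle = 25

I1: IS=1 RO=2 EX=7 WR=8
I2: IS=9 RO=10 EX=15 WR=16  [struct: FPMUL busy until I1 writes@8]
I3: IS=17 RO=18 EX=21 WR=22  [WAW R0: wait I2 write@16]
I4: IS=18 RO=19 EX=20 WR=21
I5: IS=22 RO=23 EX=24 WR=25  [struct: ALU busy until I4 writes@21]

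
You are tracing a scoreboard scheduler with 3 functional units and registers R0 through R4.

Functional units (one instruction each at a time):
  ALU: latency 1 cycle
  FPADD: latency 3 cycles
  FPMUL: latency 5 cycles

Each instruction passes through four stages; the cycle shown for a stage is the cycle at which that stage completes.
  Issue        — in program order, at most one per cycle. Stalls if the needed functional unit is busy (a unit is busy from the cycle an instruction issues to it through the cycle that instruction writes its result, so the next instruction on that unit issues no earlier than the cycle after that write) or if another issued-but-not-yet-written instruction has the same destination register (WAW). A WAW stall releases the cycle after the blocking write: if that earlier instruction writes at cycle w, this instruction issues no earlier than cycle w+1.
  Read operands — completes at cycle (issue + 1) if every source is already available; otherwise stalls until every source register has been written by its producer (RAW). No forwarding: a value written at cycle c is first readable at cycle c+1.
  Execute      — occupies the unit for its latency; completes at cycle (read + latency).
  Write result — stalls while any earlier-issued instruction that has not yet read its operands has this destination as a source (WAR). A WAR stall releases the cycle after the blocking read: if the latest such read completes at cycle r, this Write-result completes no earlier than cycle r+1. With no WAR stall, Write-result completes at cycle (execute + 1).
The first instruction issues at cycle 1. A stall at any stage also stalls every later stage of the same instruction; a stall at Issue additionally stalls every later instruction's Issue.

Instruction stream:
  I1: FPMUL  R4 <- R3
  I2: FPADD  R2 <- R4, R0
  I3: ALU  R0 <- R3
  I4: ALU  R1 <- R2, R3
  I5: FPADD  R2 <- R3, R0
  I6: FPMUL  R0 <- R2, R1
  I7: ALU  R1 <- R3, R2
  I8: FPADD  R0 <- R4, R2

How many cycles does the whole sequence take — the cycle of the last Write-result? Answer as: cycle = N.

cycle = 32

[1] I1 dispatched to FPMUL
[2] I1 operands ready · I2 dispatched to FPADD
[3] I3 dispatched to ALU
[4] I3 operands ready
[5] I3 complete
[7] I1 complete
[8] R4←I1
[9] I2 operands ready
[10] R0←I3
[11] I4 dispatched to ALU
[12] I2 complete
[13] R2←I2
[14] I4 operands ready · I5 dispatched to FPADD
[15] I4 complete · I5 operands ready · I6 dispatched to FPMUL
[16] R1←I4
[17] I7 dispatched to ALU
[18] I5 complete
[19] R2←I5
[20] I6 operands ready · I7 operands ready
[21] I7 complete
[22] R1←I7
[25] I6 complete
[26] R0←I6
[27] I8 dispatched to FPADD
[28] I8 operands ready
[31] I8 complete
[32] R0←I8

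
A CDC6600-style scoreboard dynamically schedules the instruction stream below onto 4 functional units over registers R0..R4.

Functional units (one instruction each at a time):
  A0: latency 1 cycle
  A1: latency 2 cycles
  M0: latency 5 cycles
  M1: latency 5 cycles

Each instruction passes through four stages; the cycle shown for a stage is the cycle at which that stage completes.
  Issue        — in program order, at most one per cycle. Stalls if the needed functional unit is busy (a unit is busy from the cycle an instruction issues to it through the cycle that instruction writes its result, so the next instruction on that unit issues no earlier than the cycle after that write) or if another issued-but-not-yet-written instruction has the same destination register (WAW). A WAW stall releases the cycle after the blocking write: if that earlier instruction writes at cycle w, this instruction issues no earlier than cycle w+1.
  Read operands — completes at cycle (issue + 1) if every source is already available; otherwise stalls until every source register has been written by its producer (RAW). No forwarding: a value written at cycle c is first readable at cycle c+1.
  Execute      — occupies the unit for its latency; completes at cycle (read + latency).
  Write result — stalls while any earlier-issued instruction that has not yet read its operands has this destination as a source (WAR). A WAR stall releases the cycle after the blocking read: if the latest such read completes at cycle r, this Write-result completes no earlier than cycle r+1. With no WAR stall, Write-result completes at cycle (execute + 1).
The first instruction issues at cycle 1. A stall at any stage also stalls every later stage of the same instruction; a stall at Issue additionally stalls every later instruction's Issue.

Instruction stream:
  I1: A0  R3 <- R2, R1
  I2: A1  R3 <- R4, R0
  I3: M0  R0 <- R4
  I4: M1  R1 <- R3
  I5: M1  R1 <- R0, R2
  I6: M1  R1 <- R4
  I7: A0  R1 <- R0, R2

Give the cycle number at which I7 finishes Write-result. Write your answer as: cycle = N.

I1: IS=1 RO=2 EX=3 WR=4
I2: IS=5 RO=6 EX=8 WR=9  [WAW R3: wait I1 write@4]
I3: IS=6 RO=7 EX=12 WR=13
I4: IS=7 RO=10 EX=15 WR=16  [RAW R3: wait I2 write@9]
I5: IS=17 RO=18 EX=23 WR=24  [struct: M1 busy until I4 writes@16]
I6: IS=25 RO=26 EX=31 WR=32  [struct: M1 busy until I5 writes@24]
I7: IS=33 RO=34 EX=35 WR=36  [WAW R1: wait I6 write@32]

cycle = 36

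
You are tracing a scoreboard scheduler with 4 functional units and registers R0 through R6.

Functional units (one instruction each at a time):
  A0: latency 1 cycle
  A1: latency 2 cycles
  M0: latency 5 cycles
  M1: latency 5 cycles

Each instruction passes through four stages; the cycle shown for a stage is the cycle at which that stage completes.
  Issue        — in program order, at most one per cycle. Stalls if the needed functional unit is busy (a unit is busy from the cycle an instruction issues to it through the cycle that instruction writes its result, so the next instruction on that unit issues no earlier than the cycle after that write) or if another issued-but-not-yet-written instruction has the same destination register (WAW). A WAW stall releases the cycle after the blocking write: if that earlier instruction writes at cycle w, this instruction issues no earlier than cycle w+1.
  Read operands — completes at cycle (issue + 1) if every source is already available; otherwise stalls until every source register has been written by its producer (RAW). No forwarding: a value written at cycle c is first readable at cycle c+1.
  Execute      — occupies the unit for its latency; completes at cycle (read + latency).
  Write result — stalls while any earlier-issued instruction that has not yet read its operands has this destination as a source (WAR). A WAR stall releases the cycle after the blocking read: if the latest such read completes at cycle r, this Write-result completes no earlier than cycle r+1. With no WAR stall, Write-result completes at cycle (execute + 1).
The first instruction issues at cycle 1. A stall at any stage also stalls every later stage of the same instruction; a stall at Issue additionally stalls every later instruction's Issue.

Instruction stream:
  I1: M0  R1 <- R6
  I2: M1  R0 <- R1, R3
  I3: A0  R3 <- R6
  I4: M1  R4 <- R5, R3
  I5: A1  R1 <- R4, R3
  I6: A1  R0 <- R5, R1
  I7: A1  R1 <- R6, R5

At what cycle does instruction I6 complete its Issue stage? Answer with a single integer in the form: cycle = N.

t=1  I1 issues→M0
t=2  I1 reads | I2 issues→M1
t=3  I3 issues→A0
t=4  I3 reads
t=5  I3 exec-done
t=7  I1 exec-done
t=8  I1 writes R1
t=9  I2 reads
t=10  I3 writes R3
t=14  I2 exec-done
t=15  I2 writes R0
t=16  I4 issues→M1
t=17  I4 reads | I5 issues→A1
t=22  I4 exec-done
t=23  I4 writes R4
t=24  I5 reads
t=26  I5 exec-done
t=27  I5 writes R1
t=28  I6 issues→A1
t=29  I6 reads
t=31  I6 exec-done
t=32  I6 writes R0
t=33  I7 issues→A1
t=34  I7 reads
t=36  I7 exec-done
t=37  I7 writes R1

cycle = 28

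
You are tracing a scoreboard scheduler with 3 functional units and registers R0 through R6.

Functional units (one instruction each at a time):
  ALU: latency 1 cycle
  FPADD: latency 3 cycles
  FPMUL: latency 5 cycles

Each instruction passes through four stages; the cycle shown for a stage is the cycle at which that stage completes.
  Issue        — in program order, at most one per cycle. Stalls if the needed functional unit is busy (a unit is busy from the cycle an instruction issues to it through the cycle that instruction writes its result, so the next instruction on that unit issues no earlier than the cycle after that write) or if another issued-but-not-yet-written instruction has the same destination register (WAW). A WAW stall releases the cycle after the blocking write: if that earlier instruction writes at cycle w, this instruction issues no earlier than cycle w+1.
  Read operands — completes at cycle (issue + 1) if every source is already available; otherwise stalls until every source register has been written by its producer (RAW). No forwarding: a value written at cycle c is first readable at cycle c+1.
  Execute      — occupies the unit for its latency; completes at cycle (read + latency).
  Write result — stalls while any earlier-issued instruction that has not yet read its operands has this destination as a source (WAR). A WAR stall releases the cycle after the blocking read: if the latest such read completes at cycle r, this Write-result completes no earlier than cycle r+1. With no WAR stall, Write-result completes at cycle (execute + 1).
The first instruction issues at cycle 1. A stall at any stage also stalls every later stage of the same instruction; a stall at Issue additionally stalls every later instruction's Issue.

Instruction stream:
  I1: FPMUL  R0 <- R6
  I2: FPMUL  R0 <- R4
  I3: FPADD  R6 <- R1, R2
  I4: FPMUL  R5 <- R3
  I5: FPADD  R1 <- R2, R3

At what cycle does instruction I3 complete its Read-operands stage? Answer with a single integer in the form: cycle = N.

I1 -> (1, 2, 7, 8)
I2 -> (9, 10, 15, 16)  // struct: FPMUL busy until I1 writes@8
I3 -> (10, 11, 14, 15)
I4 -> (17, 18, 23, 24)  // struct: FPMUL busy until I2 writes@16
I5 -> (18, 19, 22, 23)

cycle = 11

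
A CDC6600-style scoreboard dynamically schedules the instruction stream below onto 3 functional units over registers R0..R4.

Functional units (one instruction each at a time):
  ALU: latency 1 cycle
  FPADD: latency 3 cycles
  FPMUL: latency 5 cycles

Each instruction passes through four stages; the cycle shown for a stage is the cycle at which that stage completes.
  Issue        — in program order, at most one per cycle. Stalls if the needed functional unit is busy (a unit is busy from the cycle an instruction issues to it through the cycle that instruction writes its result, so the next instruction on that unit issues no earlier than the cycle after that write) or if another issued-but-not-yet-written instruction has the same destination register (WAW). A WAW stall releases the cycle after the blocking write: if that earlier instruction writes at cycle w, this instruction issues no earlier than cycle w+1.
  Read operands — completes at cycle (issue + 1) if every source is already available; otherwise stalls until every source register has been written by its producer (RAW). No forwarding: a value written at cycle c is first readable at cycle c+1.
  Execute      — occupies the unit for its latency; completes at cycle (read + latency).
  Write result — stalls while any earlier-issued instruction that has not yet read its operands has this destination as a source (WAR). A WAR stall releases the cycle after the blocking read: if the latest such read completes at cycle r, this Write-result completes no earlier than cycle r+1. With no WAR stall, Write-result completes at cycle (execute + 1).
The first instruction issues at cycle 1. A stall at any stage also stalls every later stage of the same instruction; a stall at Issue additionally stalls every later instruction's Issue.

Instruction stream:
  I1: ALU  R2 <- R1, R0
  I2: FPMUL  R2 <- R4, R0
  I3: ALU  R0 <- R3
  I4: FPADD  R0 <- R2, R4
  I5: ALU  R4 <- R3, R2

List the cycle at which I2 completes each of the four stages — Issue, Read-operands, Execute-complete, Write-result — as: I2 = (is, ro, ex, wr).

[1] I1 issues→ALU
[2] I1 reads
[3] I1 exec-done
[4] I1 writes R2
[5] I2 issues→FPMUL
[6] I2 reads; I3 issues→ALU
[7] I3 reads
[8] I3 exec-done
[9] I3 writes R0
[10] I4 issues→FPADD
[11] I2 exec-done; I5 issues→ALU
[12] I2 writes R2
[13] I4 reads; I5 reads
[14] I5 exec-done
[15] I5 writes R4
[16] I4 exec-done
[17] I4 writes R0

I2 = (5, 6, 11, 12)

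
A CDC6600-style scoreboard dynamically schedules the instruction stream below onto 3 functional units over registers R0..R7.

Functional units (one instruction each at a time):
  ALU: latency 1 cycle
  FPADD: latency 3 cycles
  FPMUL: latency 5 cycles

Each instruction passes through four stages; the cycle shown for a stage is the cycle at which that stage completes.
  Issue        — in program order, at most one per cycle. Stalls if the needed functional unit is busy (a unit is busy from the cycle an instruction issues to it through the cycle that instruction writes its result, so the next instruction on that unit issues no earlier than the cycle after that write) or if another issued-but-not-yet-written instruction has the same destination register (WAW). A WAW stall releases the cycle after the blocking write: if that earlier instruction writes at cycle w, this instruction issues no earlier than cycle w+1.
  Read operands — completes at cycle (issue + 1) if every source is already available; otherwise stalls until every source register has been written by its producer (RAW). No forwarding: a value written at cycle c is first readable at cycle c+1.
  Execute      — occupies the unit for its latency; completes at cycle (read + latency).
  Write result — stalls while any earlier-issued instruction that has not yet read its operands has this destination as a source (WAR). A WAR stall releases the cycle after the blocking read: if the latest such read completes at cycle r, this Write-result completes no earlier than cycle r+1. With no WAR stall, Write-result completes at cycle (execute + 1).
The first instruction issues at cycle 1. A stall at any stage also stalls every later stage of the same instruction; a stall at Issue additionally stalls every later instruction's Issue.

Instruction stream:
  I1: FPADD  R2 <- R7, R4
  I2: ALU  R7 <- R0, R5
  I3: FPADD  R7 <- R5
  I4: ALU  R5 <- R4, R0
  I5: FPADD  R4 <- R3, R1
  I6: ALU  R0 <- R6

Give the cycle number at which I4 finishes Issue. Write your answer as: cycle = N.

cycle = 8

c1: I1 issues→FPADD
c2: I1 reads; I2 issues→ALU
c3: I2 reads
c4: I2 exec-done
c5: I1 exec-done; I2 writes R7
c6: I1 writes R2
c7: I3 issues→FPADD
c8: I3 reads; I4 issues→ALU
c9: I4 reads
c10: I4 exec-done
c11: I3 exec-done; I4 writes R5
c12: I3 writes R7
c13: I5 issues→FPADD
c14: I5 reads; I6 issues→ALU
c15: I6 reads
c16: I6 exec-done
c17: I5 exec-done; I6 writes R0
c18: I5 writes R4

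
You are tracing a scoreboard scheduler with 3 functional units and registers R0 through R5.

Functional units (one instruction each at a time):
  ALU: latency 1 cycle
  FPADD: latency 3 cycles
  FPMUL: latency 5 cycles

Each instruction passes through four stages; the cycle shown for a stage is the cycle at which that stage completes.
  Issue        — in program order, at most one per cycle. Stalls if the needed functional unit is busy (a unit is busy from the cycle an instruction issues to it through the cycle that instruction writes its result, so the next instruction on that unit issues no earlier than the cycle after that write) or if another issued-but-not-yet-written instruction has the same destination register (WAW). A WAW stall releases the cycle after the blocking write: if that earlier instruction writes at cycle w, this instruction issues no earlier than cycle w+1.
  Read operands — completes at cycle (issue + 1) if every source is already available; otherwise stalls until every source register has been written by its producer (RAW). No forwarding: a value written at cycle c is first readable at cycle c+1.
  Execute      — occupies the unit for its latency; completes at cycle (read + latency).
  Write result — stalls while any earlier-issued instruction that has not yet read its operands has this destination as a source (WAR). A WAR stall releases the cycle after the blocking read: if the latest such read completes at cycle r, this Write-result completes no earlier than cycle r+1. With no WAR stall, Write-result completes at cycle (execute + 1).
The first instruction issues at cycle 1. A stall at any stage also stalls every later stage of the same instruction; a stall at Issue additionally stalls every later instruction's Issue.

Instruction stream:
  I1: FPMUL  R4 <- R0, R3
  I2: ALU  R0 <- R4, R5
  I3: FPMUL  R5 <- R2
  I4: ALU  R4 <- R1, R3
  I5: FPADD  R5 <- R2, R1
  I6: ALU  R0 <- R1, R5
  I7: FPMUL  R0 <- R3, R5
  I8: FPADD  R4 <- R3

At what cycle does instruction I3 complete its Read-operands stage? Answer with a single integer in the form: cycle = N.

cycle = 10

I1: IS=1 RO=2 EX=7 WR=8
I2: IS=2 RO=9 EX=10 WR=11  [RAW R4: wait I1 write@8]
I3: IS=9 RO=10 EX=15 WR=16  [struct: FPMUL busy until I1 writes@8]
I4: IS=12 RO=13 EX=14 WR=15  [struct: ALU busy until I2 writes@11]
I5: IS=17 RO=18 EX=21 WR=22  [WAW R5: wait I3 write@16]
I6: IS=18 RO=23 EX=24 WR=25  [RAW R5: wait I5 write@22]
I7: IS=26 RO=27 EX=32 WR=33  [WAW R0: wait I6 write@25]
I8: IS=27 RO=28 EX=31 WR=32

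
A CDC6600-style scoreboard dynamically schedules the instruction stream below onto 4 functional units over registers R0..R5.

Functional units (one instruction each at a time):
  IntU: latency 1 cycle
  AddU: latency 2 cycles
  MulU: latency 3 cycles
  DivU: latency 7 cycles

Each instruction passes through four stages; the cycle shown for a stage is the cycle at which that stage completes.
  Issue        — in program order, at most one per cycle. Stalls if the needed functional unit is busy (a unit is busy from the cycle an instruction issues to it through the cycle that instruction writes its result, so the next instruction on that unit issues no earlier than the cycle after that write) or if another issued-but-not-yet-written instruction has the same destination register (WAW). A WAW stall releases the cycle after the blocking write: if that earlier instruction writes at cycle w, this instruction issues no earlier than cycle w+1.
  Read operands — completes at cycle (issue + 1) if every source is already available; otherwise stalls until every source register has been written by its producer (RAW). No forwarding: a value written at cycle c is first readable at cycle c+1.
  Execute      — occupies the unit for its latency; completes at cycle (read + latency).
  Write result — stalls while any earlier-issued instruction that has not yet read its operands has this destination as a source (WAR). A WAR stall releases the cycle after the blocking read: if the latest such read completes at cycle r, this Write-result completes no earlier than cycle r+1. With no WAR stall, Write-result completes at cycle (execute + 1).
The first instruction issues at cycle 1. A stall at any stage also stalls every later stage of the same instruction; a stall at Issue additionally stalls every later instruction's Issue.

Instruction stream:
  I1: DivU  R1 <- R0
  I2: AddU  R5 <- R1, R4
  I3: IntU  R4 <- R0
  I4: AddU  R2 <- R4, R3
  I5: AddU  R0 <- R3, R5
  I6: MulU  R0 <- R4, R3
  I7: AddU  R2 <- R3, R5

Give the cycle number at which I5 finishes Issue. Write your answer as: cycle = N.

c1: I1 issues→DivU
c2: I1 reads | I2 issues→AddU
c3: I3 issues→IntU
c4: I3 reads
c5: I3 exec-done
c9: I1 exec-done
c10: I1 writes R1
c11: I2 reads
c12: I3 writes R4
c13: I2 exec-done
c14: I2 writes R5
c15: I4 issues→AddU
c16: I4 reads
c18: I4 exec-done
c19: I4 writes R2
c20: I5 issues→AddU
c21: I5 reads
c23: I5 exec-done
c24: I5 writes R0
c25: I6 issues→MulU
c26: I6 reads | I7 issues→AddU
c27: I7 reads
c29: I6 exec-done | I7 exec-done
c30: I6 writes R0 | I7 writes R2

cycle = 20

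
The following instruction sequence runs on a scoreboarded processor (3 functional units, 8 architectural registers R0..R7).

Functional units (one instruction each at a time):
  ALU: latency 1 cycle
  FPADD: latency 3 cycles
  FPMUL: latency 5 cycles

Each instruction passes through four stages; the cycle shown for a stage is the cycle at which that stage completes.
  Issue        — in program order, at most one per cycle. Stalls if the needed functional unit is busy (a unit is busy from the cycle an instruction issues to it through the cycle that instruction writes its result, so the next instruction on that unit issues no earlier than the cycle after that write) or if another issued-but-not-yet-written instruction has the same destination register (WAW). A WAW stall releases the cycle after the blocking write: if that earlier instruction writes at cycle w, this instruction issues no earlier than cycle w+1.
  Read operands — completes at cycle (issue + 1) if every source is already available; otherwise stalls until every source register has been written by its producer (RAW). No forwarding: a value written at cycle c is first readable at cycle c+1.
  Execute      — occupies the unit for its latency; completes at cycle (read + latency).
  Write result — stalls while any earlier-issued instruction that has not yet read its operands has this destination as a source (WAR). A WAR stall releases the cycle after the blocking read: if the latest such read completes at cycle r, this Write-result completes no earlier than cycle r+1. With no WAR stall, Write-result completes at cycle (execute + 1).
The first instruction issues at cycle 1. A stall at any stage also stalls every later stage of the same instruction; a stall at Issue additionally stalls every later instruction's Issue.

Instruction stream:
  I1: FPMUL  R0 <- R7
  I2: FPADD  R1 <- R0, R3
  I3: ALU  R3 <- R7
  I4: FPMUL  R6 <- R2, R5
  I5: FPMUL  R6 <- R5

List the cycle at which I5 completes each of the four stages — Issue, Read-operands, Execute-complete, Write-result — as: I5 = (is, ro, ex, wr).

[1] issue I1 (FPMUL)
[2] I1 read-ops; issue I2 (FPADD)
[3] issue I3 (ALU)
[4] I3 read-ops
[5] I3 finished on ALU
[7] I1 finished on FPMUL
[8] I1→R0
[9] I2 read-ops; issue I4 (FPMUL)
[10] I3→R3; I4 read-ops
[12] I2 finished on FPADD
[13] I2→R1
[15] I4 finished on FPMUL
[16] I4→R6
[17] issue I5 (FPMUL)
[18] I5 read-ops
[23] I5 finished on FPMUL
[24] I5→R6

I5 = (17, 18, 23, 24)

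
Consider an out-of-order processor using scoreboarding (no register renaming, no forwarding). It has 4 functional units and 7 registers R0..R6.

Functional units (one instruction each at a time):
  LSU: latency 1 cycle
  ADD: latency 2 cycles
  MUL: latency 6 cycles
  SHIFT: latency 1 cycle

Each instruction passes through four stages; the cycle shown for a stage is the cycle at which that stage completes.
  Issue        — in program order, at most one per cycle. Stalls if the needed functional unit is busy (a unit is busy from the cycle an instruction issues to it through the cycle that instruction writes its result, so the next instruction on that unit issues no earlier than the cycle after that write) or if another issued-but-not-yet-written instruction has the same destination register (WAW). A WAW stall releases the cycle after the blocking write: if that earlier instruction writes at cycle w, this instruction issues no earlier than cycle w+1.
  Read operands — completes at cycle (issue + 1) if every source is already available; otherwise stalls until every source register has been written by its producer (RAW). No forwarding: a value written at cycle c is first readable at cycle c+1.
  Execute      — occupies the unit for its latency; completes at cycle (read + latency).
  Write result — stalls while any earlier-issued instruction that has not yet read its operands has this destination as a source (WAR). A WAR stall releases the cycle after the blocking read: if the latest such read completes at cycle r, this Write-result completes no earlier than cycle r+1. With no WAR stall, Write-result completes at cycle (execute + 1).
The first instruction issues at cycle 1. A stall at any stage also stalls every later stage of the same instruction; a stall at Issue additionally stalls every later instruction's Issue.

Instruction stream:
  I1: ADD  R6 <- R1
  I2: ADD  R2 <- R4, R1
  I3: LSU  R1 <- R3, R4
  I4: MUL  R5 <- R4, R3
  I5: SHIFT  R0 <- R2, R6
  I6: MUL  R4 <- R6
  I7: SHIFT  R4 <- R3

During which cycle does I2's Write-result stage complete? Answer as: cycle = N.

cycle 1: issue I1 (ADD)
cycle 2: I1 read-ops
cycle 4: I1 finished on ADD
cycle 5: I1→R6
cycle 6: issue I2 (ADD)
cycle 7: I2 read-ops, issue I3 (LSU)
cycle 8: I3 read-ops, issue I4 (MUL)
cycle 9: I2 finished on ADD, I3 finished on LSU, I4 read-ops, issue I5 (SHIFT)
cycle 10: I2→R2, I3→R1
cycle 11: I5 read-ops
cycle 12: I5 finished on SHIFT
cycle 13: I5→R0
cycle 15: I4 finished on MUL
cycle 16: I4→R5
cycle 17: issue I6 (MUL)
cycle 18: I6 read-ops
cycle 24: I6 finished on MUL
cycle 25: I6→R4
cycle 26: issue I7 (SHIFT)
cycle 27: I7 read-ops
cycle 28: I7 finished on SHIFT
cycle 29: I7→R4

cycle = 10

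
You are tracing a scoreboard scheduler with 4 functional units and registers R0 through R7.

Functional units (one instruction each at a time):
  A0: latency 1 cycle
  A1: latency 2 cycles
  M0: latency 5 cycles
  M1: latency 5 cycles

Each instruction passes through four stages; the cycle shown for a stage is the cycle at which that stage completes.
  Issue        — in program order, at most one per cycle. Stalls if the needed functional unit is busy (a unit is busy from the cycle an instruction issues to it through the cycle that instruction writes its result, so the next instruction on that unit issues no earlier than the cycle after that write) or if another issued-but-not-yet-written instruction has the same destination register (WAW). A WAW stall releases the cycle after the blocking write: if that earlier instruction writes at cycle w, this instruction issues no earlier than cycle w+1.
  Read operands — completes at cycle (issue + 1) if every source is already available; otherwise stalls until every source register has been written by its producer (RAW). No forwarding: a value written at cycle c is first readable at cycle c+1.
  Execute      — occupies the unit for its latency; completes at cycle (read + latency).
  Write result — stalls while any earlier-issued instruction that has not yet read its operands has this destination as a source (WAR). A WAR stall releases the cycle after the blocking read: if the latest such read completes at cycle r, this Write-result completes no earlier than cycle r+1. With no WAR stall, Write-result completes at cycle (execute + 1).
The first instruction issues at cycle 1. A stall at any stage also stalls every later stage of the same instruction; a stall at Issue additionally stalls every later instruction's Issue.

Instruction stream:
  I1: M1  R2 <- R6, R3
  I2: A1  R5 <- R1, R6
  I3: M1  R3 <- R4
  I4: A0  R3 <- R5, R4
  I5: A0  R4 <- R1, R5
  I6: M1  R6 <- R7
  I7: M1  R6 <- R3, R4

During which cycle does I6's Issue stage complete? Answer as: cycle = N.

I1  is:1  ro:2  ex:7  wr:8
I2  is:2  ro:3  ex:5  wr:6
I3  is:9  ro:10  ex:15  wr:16  — struct: M1 busy until I1 writes@8
I4  is:17  ro:18  ex:19  wr:20  — WAW R3: wait I3 write@16
I5  is:21  ro:22  ex:23  wr:24  — struct: A0 busy until I4 writes@20
I6  is:22  ro:23  ex:28  wr:29
I7  is:30  ro:31  ex:36  wr:37  — struct: M1 busy until I6 writes@29

cycle = 22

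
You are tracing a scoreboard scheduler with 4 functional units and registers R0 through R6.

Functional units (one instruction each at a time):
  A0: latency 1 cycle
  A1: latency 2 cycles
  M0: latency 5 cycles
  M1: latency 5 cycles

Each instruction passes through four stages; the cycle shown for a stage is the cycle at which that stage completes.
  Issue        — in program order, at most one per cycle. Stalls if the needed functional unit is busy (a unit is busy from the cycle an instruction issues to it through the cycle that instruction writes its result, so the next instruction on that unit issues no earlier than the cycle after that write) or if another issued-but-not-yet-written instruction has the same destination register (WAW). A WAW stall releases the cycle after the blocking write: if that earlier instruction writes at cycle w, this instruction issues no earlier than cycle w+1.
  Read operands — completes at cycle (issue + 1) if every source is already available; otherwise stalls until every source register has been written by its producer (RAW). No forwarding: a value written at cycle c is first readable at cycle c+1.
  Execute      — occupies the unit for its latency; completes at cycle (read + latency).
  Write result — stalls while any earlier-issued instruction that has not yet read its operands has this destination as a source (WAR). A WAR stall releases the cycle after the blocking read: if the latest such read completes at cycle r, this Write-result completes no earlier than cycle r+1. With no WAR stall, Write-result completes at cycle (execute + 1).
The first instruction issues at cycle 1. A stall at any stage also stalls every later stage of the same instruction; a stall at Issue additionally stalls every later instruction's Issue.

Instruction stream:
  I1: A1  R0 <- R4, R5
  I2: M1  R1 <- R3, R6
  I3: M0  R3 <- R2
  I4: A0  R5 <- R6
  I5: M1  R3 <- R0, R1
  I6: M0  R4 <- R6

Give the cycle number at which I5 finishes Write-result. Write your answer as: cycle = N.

cycle = 18

c1: I1 dispatched to A1
c2: I1 operands ready, I2 dispatched to M1
c3: I2 operands ready, I3 dispatched to M0
c4: I1 complete, I3 operands ready, I4 dispatched to A0
c5: R0←I1, I4 operands ready
c6: I4 complete
c7: R5←I4
c8: I2 complete
c9: R1←I2, I3 complete
c10: R3←I3
c11: I5 dispatched to M1
c12: I5 operands ready, I6 dispatched to M0
c13: I6 operands ready
c17: I5 complete
c18: R3←I5, I6 complete
c19: R4←I6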